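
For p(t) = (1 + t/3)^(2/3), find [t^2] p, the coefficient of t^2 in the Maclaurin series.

-1/81

Use the known series and substitute for the argument.
p(0) = 1
p′(0) = 2/9
p′′(0) = -2/81
Dividing each by k! gives the coefficients c_0, ..., c_2.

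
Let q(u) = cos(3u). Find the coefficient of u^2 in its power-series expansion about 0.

-9/2

Use the known series and substitute for the argument.
q(0) = 1
q′(0) = 0
q′′(0) = -9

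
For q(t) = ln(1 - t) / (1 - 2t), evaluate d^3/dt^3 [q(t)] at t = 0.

Take the Cauchy product of the two expansions.
The coefficient of t^3 in the expansion is -16/3, so q′′′(0) = 3! * (-16/3) = -32.

-32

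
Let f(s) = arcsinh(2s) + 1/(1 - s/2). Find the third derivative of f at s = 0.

Combine the two series term by term.
From the series, [s^3] f = -29/24; multiply by 3! = 6 to get -29/4.

-29/4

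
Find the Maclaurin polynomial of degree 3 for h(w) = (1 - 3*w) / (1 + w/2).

Multiply each power in the prefactor through the base expansion.
[w^0] = 1;  [w^1] = -7/2;  [w^2] = 7/4;  [w^3] = -7/8.

-7*w^3/8 + 7*w^2/4 - 7*w/2 + 1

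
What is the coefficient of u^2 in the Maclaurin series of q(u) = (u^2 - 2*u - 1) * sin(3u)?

-6

Multiply each power in the prefactor through the base expansion.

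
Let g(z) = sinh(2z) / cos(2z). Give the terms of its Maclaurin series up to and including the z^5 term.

48*z^5/5 + 16*z^3/3 + 2*z

Invert the denominator's series and multiply.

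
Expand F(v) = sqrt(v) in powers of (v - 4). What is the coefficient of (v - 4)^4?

F(4) = 2
F′(4) = 1/4
F′′(4) = -1/32
F′′′(4) = 3/256
F^(4)(4) = -15/2048

-5/16384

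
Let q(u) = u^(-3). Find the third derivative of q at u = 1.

The coefficient of (u - 1)^3 in the expansion is -10, so q′′′(1) = 3! * (-10) = -60.

-60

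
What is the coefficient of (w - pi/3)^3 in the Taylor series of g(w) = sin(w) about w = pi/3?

g(pi/3) = sqrt(3)/2
g′(pi/3) = 1/2
g′′(pi/3) = -sqrt(3)/2
g′′′(pi/3) = -1/2
So c_3 = g′′′(pi/3)/3! = -1/12.

-1/12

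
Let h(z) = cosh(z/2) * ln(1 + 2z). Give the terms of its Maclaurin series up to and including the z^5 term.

Multiply the two series term by term and collect like powers.

6469*z^5/960 - 17*z^4/4 + 35*z^3/12 - 2*z^2 + 2*z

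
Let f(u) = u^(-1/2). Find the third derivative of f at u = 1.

-15/8

From the series, [(u - 1)^3] f = -5/16; multiply by 3! = 6 to get -15/8.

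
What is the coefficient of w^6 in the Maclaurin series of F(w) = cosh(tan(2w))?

236/15

Plug the Maclaurin series of the inner function into that of the outer and collect terms.
[w^0] = 1;  [w^1] = 0;  [w^2] = 2;  [w^3] = 0;  [w^4] = 6;  [w^5] = 0;  [w^6] = 236/15.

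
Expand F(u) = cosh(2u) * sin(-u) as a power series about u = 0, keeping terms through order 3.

-11*u^3/6 - u

Expand each factor separately, then convolve coefficients.
F(0) = 0
F′(0) = -1
F′′(0) = 0
F′′′(0) = -11
The Taylor polynomial is Σ F^(k)(0)/k! · u^k.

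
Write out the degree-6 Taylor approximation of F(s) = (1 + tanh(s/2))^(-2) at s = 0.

Substitute the inner expansion into the outer series and collect powers.
[s^0] = 1;  [s^1] = -1;  [s^2] = 3/4;  [s^3] = -5/12;  [s^4] = 3/16;  [s^5] = -17/240;  [s^6] = 11/480.

11*s^6/480 - 17*s^5/240 + 3*s^4/16 - 5*s^3/12 + 3*s^2/4 - s + 1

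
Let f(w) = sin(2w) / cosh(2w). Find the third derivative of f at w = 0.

-32

Divide the numerator series by the denominator series (power-series long division).
The coefficient of w^3 in the expansion is -16/3, so f′′′(0) = 3! * (-16/3) = -32.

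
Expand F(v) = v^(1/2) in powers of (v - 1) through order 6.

Apply the Taylor formula c_k = f^(k)(a)/k!.
[(v - 1)^0] = 1;  [(v - 1)^1] = 1/2;  [(v - 1)^2] = -1/8;  [(v - 1)^3] = 1/16;  [(v - 1)^4] = -5/128;  [(v - 1)^5] = 7/256;  [(v - 1)^6] = -21/1024.

-21*(v - 1)^6/1024 + 7*(v - 1)^5/256 - 5*(v - 1)^4/128 + (v - 1)^3/16 - (v - 1)^2/8 + (v - 1)/2 + 1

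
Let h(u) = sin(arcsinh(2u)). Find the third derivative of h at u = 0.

Substitute the inner expansion into the outer series and collect powers.
From the series, [u^3] h = -8/3; multiply by 3! = 6 to get -16.

-16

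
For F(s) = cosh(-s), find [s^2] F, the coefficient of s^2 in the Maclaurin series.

1/2

F(0) = 1
F′(0) = 0
F′′(0) = 1
So c_2 = F′′(0)/2! = 1/2.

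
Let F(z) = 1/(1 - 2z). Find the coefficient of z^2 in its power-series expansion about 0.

4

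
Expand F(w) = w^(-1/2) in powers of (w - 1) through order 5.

[(w - 1)^0] = 1;  [(w - 1)^1] = -1/2;  [(w - 1)^2] = 3/8;  [(w - 1)^3] = -5/16;  [(w - 1)^4] = 35/128;  [(w - 1)^5] = -63/256.

-63*(w - 1)^5/256 + 35*(w - 1)^4/128 - 5*(w - 1)^3/16 + 3*(w - 1)^2/8 - (w - 1)/2 + 1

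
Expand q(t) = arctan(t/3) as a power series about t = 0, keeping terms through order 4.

q(0) = 0
q′(0) = 1/3
q′′(0) = 0
q′′′(0) = -2/27
q^(4)(0) = 0
Then c_k = q^(k)(0)/k! gives each Taylor coefficient.

-t^3/81 + t/3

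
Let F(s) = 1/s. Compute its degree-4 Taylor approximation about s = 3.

[(s - 3)^0] = 1/3;  [(s - 3)^1] = -1/9;  [(s - 3)^2] = 1/27;  [(s - 3)^3] = -1/81;  [(s - 3)^4] = 1/243.

(s - 3)^4/243 - (s - 3)^3/81 + (s - 3)^2/27 - (s - 3)/9 + 1/3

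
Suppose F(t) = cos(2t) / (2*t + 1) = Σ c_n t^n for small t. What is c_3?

-4

Expand 1/(denominator) as a geometric series and multiply by the numerator's series.
So c_3 = F′′′(0)/3! = -4.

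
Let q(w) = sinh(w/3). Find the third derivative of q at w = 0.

Differentiate repeatedly and evaluate at the center.
The coefficient of w^3 in the expansion is 1/162, so q′′′(0) = 3! * (1/162) = 1/27.

1/27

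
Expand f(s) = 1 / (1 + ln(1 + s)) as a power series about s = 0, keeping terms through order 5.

Write 1/(1+u) = 1 - u + u^2 - u^3 + ... and substitute the series for u.
[s^0] = 1;  [s^1] = -1;  [s^2] = 3/2;  [s^3] = -7/3;  [s^4] = 11/3;  [s^5] = -347/60.

-347*s^5/60 + 11*s^4/3 - 7*s^3/3 + 3*s^2/2 - s + 1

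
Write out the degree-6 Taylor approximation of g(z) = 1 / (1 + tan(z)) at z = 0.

Expand as Σ (-1)^k u^k with u equal to the inner function's series.
g(0) = 1
g′(0) = -1
g′′(0) = 2
g′′′(0) = -8
g^(4)(0) = 40
g^(5)(0) = -256
g^(6)(0) = 1952

122*z^6/45 - 32*z^5/15 + 5*z^4/3 - 4*z^3/3 + z^2 - z + 1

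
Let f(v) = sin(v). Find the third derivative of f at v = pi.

1

From the series, [(v - pi)^3] f = 1/6; multiply by 3! = 6 to get 1.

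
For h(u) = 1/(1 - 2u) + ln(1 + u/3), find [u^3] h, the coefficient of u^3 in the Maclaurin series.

Add the two expansions coefficient-wise.
h(0) = 1
h′(0) = 7/3
h′′(0) = 71/9
h′′′(0) = 175*14^(71/174)*3^(34/87)*5^(2/3)/48

649/81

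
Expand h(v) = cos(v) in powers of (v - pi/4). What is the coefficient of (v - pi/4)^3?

h(pi/4) = sqrt(2)/2
h′(pi/4) = -sqrt(2)/2
h′′(pi/4) = -sqrt(2)/2
h′′′(pi/4) = sqrt(2)/2
Then c_k = h^(k)(pi/4)/k! gives each Taylor coefficient.

sqrt(2)/12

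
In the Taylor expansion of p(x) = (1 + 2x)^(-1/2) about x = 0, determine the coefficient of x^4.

35/8

p(0) = 1
p′(0) = -1
p′′(0) = 3
p′′′(0) = -15
p^(4)(0) = 105
Then c_k = p^(k)(0)/k! gives each Taylor coefficient.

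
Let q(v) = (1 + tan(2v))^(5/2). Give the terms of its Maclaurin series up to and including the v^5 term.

Let u equal the inner series; expand the outer function in u and truncate.

505*v^5/24 + 155*v^4/8 + 55*v^3/6 + 15*v^2/2 + 5*v + 1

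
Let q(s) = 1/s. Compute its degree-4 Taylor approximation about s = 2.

(s - 2)^4/32 - (s - 2)^3/16 + (s - 2)^2/8 - (s - 2)/4 + 1/2

Use the known series and substitute for the argument.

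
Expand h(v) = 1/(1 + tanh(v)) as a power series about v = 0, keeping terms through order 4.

Substitute the inner expansion into the outer series and collect powers.
[v^0] = 1;  [v^1] = -1;  [v^2] = 1;  [v^3] = -2/3;  [v^4] = 1/3.

v^4/3 - 2*v^3/3 + v^2 - v + 1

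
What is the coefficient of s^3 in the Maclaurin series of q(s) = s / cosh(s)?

Write the quotient as an unknown series and match coefficients against numerator = denominator · series.
q(0) = 0
q′(0) = 1
q′′(0) = 0
q′′′(0) = -3
So c_3 = q′′′(0)/3! = -1/2.

-1/2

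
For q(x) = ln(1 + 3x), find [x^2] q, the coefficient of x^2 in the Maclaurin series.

-9/2

q(0) = 0
q′(0) = 3
q′′(0) = -9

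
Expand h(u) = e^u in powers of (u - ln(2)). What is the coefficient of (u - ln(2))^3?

Use the known series and substitute for the argument.
So c_3 = h′′′(ln(2))/3! = 1/3.

1/3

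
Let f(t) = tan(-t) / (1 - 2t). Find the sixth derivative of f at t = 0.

-25152

Take the Cauchy product of the two expansions.
The coefficient of t^6 in the expansion is -524/15, so f^(6)(0) = 6! * (-524/15) = -25152.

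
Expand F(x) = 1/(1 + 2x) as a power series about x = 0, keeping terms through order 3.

-8*x^3 + 4*x^2 - 2*x + 1

Apply the Taylor formula c_k = f^(k)(a)/k!.
F(0) = 1
F′(0) = -2
F′′(0) = 8
F′′′(0) = -48
Then c_k = F^(k)(0)/k! gives each Taylor coefficient.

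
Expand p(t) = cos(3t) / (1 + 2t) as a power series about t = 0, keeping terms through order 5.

-11*t^5/4 + 11*t^4/8 + t^3 - t^2/2 - 2*t + 1

Take the Cauchy product of the two expansions.
p(0) = 1
p′(0) = -2
p′′(0) = -1
p′′′(0) = 6
p^(4)(0) = 33
p^(5)(0) = -330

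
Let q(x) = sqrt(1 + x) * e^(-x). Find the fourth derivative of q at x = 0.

Write out both Maclaurin series and multiply, keeping only the needed powers.
The coefficient of x^4 in the expansion is -79/384, so q^(4)(0) = 4! * (-79/384) = -79/16.

-79/16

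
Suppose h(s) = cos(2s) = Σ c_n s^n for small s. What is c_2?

-2

h(0) = 1
h′(0) = 0
h′′(0) = -4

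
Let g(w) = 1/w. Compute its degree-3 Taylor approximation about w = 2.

-(w - 2)^3/16 + (w - 2)^2/8 - (w - 2)/4 + 1/2

Compute the successive derivatives at the expansion point and divide by k!.
[(w - 2)^0] = 1/2;  [(w - 2)^1] = -1/4;  [(w - 2)^2] = 1/8;  [(w - 2)^3] = -1/16.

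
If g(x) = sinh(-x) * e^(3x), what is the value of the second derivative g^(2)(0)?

-6

Multiply the two series term by term and collect like powers.
From the series, [x^2] g = -3; multiply by 2! = 2 to get -6.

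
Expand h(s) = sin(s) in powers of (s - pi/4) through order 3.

h(pi/4) = sqrt(2)/2
h′(pi/4) = sqrt(2)/2
h′′(pi/4) = -sqrt(2)/2
h′′′(pi/4) = -sqrt(2)/2

-sqrt(2)*(s - pi/4)^3/12 - sqrt(2)*(s - pi/4)^2/4 + sqrt(2)*(s - pi/4)/2 + sqrt(2)/2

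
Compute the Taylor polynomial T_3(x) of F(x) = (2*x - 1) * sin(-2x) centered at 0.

-4*x^3/3 - 4*x^2 + 2*x

Shift and add copies of the series according to the polynomial's terms.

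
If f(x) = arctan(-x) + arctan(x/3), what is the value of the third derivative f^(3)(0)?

52/27

Add the two expansions coefficient-wise.
The coefficient of x^3 in the expansion is 26/81, so f′′′(0) = 3! * (26/81) = 52/27.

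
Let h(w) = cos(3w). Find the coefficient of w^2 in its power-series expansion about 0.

Compute the successive derivatives at the expansion point and divide by k!.
[w^0] = 1;  [w^1] = 0;  [w^2] = -9/2.
So c_2 = h′′(0)/2! = -9/2.

-9/2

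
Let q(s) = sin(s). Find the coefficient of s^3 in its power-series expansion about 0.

-1/6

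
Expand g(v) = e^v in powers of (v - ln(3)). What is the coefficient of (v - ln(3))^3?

1/2

Differentiate repeatedly and evaluate at the center.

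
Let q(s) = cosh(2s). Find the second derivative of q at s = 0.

4

From the series, [s^2] q = 2; multiply by 2! = 2 to get 4.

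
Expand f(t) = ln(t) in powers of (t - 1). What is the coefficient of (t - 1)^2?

f(1) = 0
f′(1) = 1
f′′(1) = -1

-1/2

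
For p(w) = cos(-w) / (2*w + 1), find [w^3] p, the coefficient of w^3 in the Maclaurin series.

-7

Use 1/(1 - r) = Σ r^k on the denominator, then take the Cauchy product.
So c_3 = p′′′(0)/3! = -7.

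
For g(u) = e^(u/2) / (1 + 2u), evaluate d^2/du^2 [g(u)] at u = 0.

25/4

Multiply the two series term by term and collect like powers.
The coefficient of u^2 in the expansion is 25/8, so g′′(0) = 2! * (25/8) = 25/4.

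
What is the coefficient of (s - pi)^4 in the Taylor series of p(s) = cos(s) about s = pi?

-1/24

p(pi) = -1
p′(pi) = 0
p′′(pi) = 1
p′′′(pi) = 0
p^(4)(pi) = -1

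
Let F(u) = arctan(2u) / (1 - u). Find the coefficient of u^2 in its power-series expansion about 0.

2

Multiply the two series term by term and collect like powers.
F(0) = 0
F′(0) = 2
F′′(0) = 4
So c_2 = F′′(0)/2! = 2.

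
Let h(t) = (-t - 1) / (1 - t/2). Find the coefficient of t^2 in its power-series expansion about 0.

Multiply each power in the prefactor through the base expansion.
h(0) = -1
h′(0) = -3/2
h′′(0) = -3/2
So c_2 = h′′(0)/2! = -3/4.

-3/4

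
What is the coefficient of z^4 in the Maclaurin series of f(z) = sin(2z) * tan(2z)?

8/3

Take the Cauchy product of the two expansions.
f(0) = 0
f′(0) = 0
f′′(0) = 8
f′′′(0) = 0
f^(4)(0) = 64
Dividing each by k! gives the coefficients c_0, ..., c_4.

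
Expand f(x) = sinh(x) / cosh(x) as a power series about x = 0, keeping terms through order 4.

-x^3/3 + x

Invert the denominator's series and multiply.
[x^0] = 0;  [x^1] = 1;  [x^2] = 0;  [x^3] = -1/3;  [x^4] = 0.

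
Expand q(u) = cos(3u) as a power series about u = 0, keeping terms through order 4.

q(0) = 1
q′(0) = 0
q′′(0) = -9
q′′′(0) = 0
q^(4)(0) = 81
Dividing each by k! gives the coefficients c_0, ..., c_4.

27*u^4/8 - 9*u^2/2 + 1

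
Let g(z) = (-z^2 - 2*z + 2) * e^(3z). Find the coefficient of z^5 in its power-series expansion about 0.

Multiply each power in the prefactor through the base expansion.
[z^0] = 2;  [z^1] = 4;  [z^2] = 2;  [z^3] = -3;  [z^4] = -27/4;  [z^5] = -36/5.

-36/5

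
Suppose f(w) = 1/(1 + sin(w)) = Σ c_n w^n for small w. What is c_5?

-61/120

Let u equal the inner series; expand the outer function in u and truncate.
[w^0] = 1;  [w^1] = -1;  [w^2] = 1;  [w^3] = -5/6;  [w^4] = 2/3;  [w^5] = -61/120.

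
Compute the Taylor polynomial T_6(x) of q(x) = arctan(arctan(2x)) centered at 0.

352*x^5/15 - 16*x^3/3 + 2*x

Let u equal the inner series; expand the outer function in u and truncate.
q(0) = 0
q′(0) = 2
q′′(0) = 0
q′′′(0) = -32
q^(4)(0) = 0
q^(5)(0) = 2816
q^(6)(0) = 0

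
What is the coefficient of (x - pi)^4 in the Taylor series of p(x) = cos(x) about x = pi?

-1/24

Use the known series and substitute for the argument.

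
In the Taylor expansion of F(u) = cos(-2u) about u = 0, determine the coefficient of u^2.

F(0) = 1
F′(0) = 0
F′′(0) = -4
Then c_k = F^(k)(0)/k! gives each Taylor coefficient.

-2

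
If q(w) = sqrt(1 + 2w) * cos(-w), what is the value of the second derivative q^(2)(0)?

-2

Expand each factor separately, then convolve coefficients.
From the series, [w^2] q = -1; multiply by 2! = 2 to get -2.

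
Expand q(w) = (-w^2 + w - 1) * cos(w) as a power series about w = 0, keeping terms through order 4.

Shift and add copies of the series according to the polynomial's terms.
[w^0] = -1;  [w^1] = 1;  [w^2] = -1/2;  [w^3] = -1/2;  [w^4] = 11/24.

11*w^4/24 - w^3/2 - w^2/2 + w - 1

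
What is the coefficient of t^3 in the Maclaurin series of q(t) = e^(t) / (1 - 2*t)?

79/6

Use 1/(1 - r) = Σ r^k on the denominator, then take the Cauchy product.
q(0) = 1
q′(0) = 3
q′′(0) = 13
q′′′(0) = 79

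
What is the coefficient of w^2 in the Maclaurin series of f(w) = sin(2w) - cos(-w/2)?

Combine the two series term by term.
f(0) = -1
f′(0) = 2
f′′(0) = 1/4
The Taylor polynomial is Σ f^(k)(0)/k! · w^k.

1/8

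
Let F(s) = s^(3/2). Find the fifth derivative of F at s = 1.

-45/32

Apply the Taylor formula c_k = f^(k)(a)/k!.
The coefficient of (s - 1)^5 in the expansion is -3/256, so F^(5)(1) = 5! * (-3/256) = -45/32.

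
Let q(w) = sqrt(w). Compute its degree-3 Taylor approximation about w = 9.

Apply the Taylor formula c_k = f^(k)(a)/k!.

(w - 9)^3/3888 - (w - 9)^2/216 + (w - 9)/6 + 3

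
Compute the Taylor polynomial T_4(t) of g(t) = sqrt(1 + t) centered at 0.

[t^0] = 1;  [t^1] = 1/2;  [t^2] = -1/8;  [t^3] = 1/16;  [t^4] = -5/128.

-5*t^4/128 + t^3/16 - t^2/8 + t/2 + 1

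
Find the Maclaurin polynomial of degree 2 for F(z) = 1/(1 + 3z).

9*z^2 - 3*z + 1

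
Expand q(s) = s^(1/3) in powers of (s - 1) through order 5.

22*(s - 1)^5/729 - 10*(s - 1)^4/243 + 5*(s - 1)^3/81 - (s - 1)^2/9 + (s - 1)/3 + 1

Apply the Taylor formula c_k = f^(k)(a)/k!.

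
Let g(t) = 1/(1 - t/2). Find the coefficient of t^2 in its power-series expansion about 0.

1/4

c_2 = g′′(0)/2! = 1/4.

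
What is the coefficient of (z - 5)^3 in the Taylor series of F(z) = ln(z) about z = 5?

1/375

[(z - 5)^0] = ln(5);  [(z - 5)^1] = 1/5;  [(z - 5)^2] = -1/50;  [(z - 5)^3] = 1/375.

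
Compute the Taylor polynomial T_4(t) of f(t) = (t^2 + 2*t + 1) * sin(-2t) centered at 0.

Multiply each power in the prefactor through the base expansion.
f(0) = 0
f′(0) = -2
f′′(0) = -8
f′′′(0) = -4
f^(4)(0) = 64

8*t^4/3 - 2*t^3/3 - 4*t^2 - 2*t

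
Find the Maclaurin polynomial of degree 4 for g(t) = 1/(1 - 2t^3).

2*t^3 + 1

g(0) = 1
g′(0) = 0
g′′(0) = 0
g′′′(0) = 12
g^(4)(0) = 0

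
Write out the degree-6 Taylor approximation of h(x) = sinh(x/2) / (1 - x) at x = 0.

Take the Cauchy product of the two expansions.

667*x^6/1280 + 667*x^5/1280 + 25*x^4/48 + 25*x^3/48 + x^2/2 + x/2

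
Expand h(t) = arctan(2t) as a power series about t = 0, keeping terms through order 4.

Differentiate repeatedly and evaluate at the center.
h(0) = 0
h′(0) = 2
h′′(0) = 0
h′′′(0) = -16
h^(4)(0) = 0

-8*t^3/3 + 2*t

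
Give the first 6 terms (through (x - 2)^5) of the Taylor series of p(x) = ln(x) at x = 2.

Differentiate repeatedly and evaluate at the center.
p(2) = ln(2)
p′(2) = 1/2
p′′(2) = -1/4
p′′′(2) = 1/4
p^(4)(2) = -3/8
p^(5)(2) = 3/4

(x - 2)^5/160 - (x - 2)^4/64 + (x - 2)^3/24 - (x - 2)^2/8 + (x - 2)/2 + ln(2)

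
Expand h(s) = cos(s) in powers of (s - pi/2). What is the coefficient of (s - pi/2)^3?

c_3 = h′′′(pi/2)/3! = 1/6.

1/6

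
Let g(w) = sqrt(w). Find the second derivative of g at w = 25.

-1/500

The coefficient of (w - 25)^2 in the expansion is -1/1000, so g′′(25) = 2! * (-1/1000) = -1/500.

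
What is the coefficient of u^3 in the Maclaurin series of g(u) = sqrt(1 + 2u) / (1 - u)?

2

Multiply the two series term by term and collect like powers.
g(0) = 1
g′(0) = 2
g′′(0) = 3
g′′′(0) = 12
Dividing each by k! gives the coefficients c_0, ..., c_3.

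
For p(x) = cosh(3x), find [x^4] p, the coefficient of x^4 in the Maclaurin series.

p(0) = 1
p′(0) = 0
p′′(0) = 9
p′′′(0) = 0
p^(4)(0) = 81
Dividing each by k! gives the coefficients c_0, ..., c_4.

27/8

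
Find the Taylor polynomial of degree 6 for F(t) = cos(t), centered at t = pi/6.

Apply the Taylor formula c_k = f^(k)(a)/k!.
F(pi/6) = sqrt(3)/2
F′(pi/6) = -1/2
F′′(pi/6) = -sqrt(3)/2
F′′′(pi/6) = 1/2
F^(4)(pi/6) = sqrt(3)/2
F^(5)(pi/6) = -1/2
F^(6)(pi/6) = -sqrt(3)/2

-sqrt(3)*(t - pi/6)^6/1440 - (t - pi/6)^5/240 + sqrt(3)*(t - pi/6)^4/48 + (t - pi/6)^3/12 - sqrt(3)*(t - pi/6)^2/4 - (t - pi/6)/2 + sqrt(3)/2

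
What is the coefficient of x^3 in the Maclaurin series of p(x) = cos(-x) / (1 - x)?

1/2

Use 1/(1 - r) = Σ r^k on the denominator, then take the Cauchy product.
[x^0] = 1;  [x^1] = 1;  [x^2] = 1/2;  [x^3] = 1/2.
So c_3 = p′′′(0)/3! = 1/2.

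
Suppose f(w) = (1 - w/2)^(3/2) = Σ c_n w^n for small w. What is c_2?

Compute the successive derivatives at the expansion point and divide by k!.
[w^0] = 1;  [w^1] = -3/4;  [w^2] = 3/32.

3/32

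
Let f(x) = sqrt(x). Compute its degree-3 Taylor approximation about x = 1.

(x - 1)^3/16 - (x - 1)^2/8 + (x - 1)/2 + 1

Compute the successive derivatives at the expansion point and divide by k!.
[(x - 1)^0] = 1;  [(x - 1)^1] = 1/2;  [(x - 1)^2] = -1/8;  [(x - 1)^3] = 1/16.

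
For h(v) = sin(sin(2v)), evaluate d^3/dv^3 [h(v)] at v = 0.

Substitute the inner expansion into the outer series and collect powers.
From the series, [v^3] h = -8/3; multiply by 3! = 6 to get -16.

-16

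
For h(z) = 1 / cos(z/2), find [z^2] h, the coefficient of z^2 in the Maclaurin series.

1/8

Invert the denominator's series and multiply.
h(0) = 1
h′(0) = 0
h′′(0) = 1/4
Then c_k = h^(k)(0)/k! gives each Taylor coefficient.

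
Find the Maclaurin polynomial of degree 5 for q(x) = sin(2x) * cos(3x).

781*x^5/60 - 31*x^3/3 + 2*x

Take the Cauchy product of the two expansions.
q(0) = 0
q′(0) = 2
q′′(0) = 0
q′′′(0) = -62
q^(4)(0) = 0
q^(5)(0) = 1562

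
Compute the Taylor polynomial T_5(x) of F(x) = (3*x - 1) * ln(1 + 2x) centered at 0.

-92*x^5/5 + 12*x^4 - 26*x^3/3 + 8*x^2 - 2*x

Multiply each power in the prefactor through the base expansion.
[x^0] = 0;  [x^1] = -2;  [x^2] = 8;  [x^3] = -26/3;  [x^4] = 12;  [x^5] = -92/5.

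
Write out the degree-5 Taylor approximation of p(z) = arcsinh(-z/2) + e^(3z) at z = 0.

Combine the two series term by term.

2589*z^5/1280 + 27*z^4/8 + 217*z^3/48 + 9*z^2/2 + 5*z/2 + 1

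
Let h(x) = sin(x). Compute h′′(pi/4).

-sqrt(2)/2

From the series, [(x - pi/4)^2] h = -sqrt(2)/4; multiply by 2! = 2 to get -sqrt(2)/2.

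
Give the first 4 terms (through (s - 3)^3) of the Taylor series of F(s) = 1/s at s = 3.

-(s - 3)^3/81 + (s - 3)^2/27 - (s - 3)/9 + 1/3

[(s - 3)^0] = 1/3;  [(s - 3)^1] = -1/9;  [(s - 3)^2] = 1/27;  [(s - 3)^3] = -1/81.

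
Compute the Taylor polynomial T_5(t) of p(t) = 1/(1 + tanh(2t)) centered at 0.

Compose series: expand the inner function first, then feed it into the outer expansion.
[t^0] = 1;  [t^1] = -2;  [t^2] = 4;  [t^3] = -16/3;  [t^4] = 16/3;  [t^5] = -64/15.

-64*t^5/15 + 16*t^4/3 - 16*t^3/3 + 4*t^2 - 2*t + 1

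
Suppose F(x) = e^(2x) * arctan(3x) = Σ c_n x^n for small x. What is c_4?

-14

Expand each factor separately, then convolve coefficients.
F(0) = 0
F′(0) = 3
F′′(0) = 12
F′′′(0) = -18
F^(4)(0) = -336
So c_4 = F^(4)(0)/4! = -14.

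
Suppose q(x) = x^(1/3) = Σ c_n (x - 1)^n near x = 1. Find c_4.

-10/243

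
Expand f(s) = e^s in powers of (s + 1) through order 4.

[(s + 1)^0] = e^(-1);  [(s + 1)^1] = e^(-1);  [(s + 1)^2] = e^(-1)/2;  [(s + 1)^3] = e^(-1)/6;  [(s + 1)^4] = e^(-1)/24.

(s + 1)^4*e^(-1)/24 + (s + 1)^3*e^(-1)/6 + (s + 1)^2*e^(-1)/2 + (s + 1)*e^(-1) + e^(-1)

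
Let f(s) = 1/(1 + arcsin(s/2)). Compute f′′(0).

Let u equal the inner series; expand the outer function in u and truncate.
The coefficient of s^2 in the expansion is 1/4, so f′′(0) = 2! * (1/4) = 1/2.

1/2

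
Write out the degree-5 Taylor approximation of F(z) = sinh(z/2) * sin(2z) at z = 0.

Expand each factor separately, then convolve coefficients.

-5*z^4/8 + z^2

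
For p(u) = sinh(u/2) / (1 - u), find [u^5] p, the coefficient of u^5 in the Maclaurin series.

667/1280

Expand each factor separately, then convolve coefficients.
[u^0] = 0;  [u^1] = 1/2;  [u^2] = 1/2;  [u^3] = 25/48;  [u^4] = 25/48;  [u^5] = 667/1280.
So c_5 = p^(5)(0)/5! = 667/1280.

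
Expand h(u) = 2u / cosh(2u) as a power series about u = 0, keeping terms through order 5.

Divide the numerator series by the denominator series (power-series long division).
[u^0] = 0;  [u^1] = 2;  [u^2] = 0;  [u^3] = -4;  [u^4] = 0;  [u^5] = 20/3.

20*u^5/3 - 4*u^3 + 2*u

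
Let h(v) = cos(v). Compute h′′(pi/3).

-1/2

From the series, [(v - pi/3)^2] h = -1/4; multiply by 2! = 2 to get -1/2.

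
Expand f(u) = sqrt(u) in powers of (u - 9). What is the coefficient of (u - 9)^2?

f(9) = 3
f′(9) = 1/6
f′′(9) = -1/108

-1/216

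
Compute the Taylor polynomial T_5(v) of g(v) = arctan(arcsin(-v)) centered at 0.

Substitute the inner expansion into the outer series and collect powers.
[v^0] = 0;  [v^1] = -1;  [v^2] = 0;  [v^3] = 1/6;  [v^4] = 0;  [v^5] = -13/120.

-13*v^5/120 + v^3/6 - v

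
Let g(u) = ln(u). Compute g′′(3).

-1/9

Compute the successive derivatives at the expansion point and divide by k!.
The coefficient of (u - 3)^2 in the expansion is -1/18, so g′′(3) = 2! * (-1/18) = -1/9.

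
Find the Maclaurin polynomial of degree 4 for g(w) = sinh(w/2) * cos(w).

Expand each factor separately, then convolve coefficients.

-11*w^3/48 + w/2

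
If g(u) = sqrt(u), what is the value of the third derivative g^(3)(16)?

3/8192

The coefficient of (u - 16)^3 in the expansion is 1/16384, so g′′′(16) = 3! * (1/16384) = 3/8192.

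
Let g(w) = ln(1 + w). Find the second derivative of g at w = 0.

The coefficient of w^2 in the expansion is -1/2, so g′′(0) = 2! * (-1/2) = -1.

-1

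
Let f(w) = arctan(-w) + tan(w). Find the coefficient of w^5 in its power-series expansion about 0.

Combine the two series term by term.
So c_5 = f^(5)(0)/5! = -1/15.

-1/15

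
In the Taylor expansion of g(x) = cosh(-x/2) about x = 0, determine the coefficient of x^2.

1/8

[x^0] = 1;  [x^1] = 0;  [x^2] = 1/8.
So c_2 = g′′(0)/2! = 1/8.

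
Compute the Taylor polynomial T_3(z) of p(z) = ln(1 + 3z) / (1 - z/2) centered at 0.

Expand each factor separately, then convolve coefficients.
p(0) = 0
p′(0) = 3
p′′(0) = -6
p′′′(0) = 45

15*z^3/2 - 3*z^2 + 3*z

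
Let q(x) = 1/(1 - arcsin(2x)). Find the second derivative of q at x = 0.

8

Substitute the inner expansion into the outer series and collect powers.
From the series, [x^2] q = 4; multiply by 2! = 2 to get 8.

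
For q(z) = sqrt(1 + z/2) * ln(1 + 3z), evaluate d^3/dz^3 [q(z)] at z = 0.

747/16

Expand each factor separately, then convolve coefficients.
The coefficient of z^3 in the expansion is 249/32, so q′′′(0) = 3! * (249/32) = 747/16.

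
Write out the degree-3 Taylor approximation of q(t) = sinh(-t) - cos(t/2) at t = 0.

Expand each term separately and add.
[t^0] = -1;  [t^1] = -1;  [t^2] = 1/8;  [t^3] = -1/6.

-t^3/6 + t^2/8 - t - 1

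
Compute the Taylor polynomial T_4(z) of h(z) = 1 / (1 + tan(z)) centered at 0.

Expand as Σ (-1)^k u^k with u equal to the inner function's series.
[z^0] = 1;  [z^1] = -1;  [z^2] = 1;  [z^3] = -4/3;  [z^4] = 5/3.

5*z^4/3 - 4*z^3/3 + z^2 - z + 1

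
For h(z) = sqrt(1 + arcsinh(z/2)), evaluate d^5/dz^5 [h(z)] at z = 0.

129/1024

Compose series: expand the inner function first, then feed it into the outer expansion.
From the series, [z^5] h = 43/40960; multiply by 5! = 120 to get 129/1024.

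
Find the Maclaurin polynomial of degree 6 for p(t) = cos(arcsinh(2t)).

-68*t^6/9 + 10*t^4/3 - 2*t^2 + 1

Substitute the inner expansion into the outer series and collect powers.
p(0) = 1
p′(0) = 0
p′′(0) = -4
p′′′(0) = 0
p^(4)(0) = 80
p^(5)(0) = 0
p^(6)(0) = -5440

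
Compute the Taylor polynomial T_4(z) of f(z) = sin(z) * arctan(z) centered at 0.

Take the Cauchy product of the two expansions.
f(0) = 0
f′(0) = 0
f′′(0) = 2
f′′′(0) = 0
f^(4)(0) = -12
Then c_k = f^(k)(0)/k! gives each Taylor coefficient.

-z^4/2 + z^2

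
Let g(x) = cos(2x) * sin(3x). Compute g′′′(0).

Expand each factor separately, then convolve coefficients.
From the series, [x^3] g = -21/2; multiply by 3! = 6 to get -63.

-63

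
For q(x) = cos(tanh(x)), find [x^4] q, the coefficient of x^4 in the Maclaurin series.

3/8

Compose series: expand the inner function first, then feed it into the outer expansion.
[x^0] = 1;  [x^1] = 0;  [x^2] = -1/2;  [x^3] = 0;  [x^4] = 3/8.
So c_4 = q^(4)(0)/4! = 3/8.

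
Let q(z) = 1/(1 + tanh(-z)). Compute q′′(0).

Let u equal the inner series; expand the outer function in u and truncate.
The coefficient of z^2 in the expansion is 1, so q′′(0) = 2! * (1) = 2.

2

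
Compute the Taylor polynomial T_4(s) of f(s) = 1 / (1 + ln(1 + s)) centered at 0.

Write 1/(1+u) = 1 - u + u^2 - u^3 + ... and substitute the series for u.

11*s^4/3 - 7*s^3/3 + 3*s^2/2 - s + 1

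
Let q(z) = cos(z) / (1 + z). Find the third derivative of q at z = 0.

-3

Multiply the two series term by term and collect like powers.
From the series, [z^3] q = -1/2; multiply by 3! = 6 to get -3.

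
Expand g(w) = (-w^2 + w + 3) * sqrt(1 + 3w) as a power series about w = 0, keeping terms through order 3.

39*w^3/16 - 23*w^2/8 + 11*w/2 + 3

Shift and add copies of the series according to the polynomial's terms.
[w^0] = 3;  [w^1] = 11/2;  [w^2] = -23/8;  [w^3] = 39/16.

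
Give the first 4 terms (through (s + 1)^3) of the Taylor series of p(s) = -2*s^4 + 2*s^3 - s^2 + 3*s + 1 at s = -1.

10*(s + 1)^3 - 19*(s + 1)^2 + 19*(s + 1) - 7

p(-1) = -7
p′(-1) = 19
p′′(-1) = -38
p′′′(-1) = 60
Dividing each by k! gives the coefficients c_0, ..., c_3.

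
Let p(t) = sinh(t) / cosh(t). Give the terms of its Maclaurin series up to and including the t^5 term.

Invert the denominator's series and multiply.
[t^0] = 0;  [t^1] = 1;  [t^2] = 0;  [t^3] = -1/3;  [t^4] = 0;  [t^5] = 2/15.

2*t^5/15 - t^3/3 + t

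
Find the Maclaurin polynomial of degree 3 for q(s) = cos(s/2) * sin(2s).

-19*s^3/12 + 2*s

Expand each factor separately, then convolve coefficients.
q(0) = 0
q′(0) = 2
q′′(0) = 0
q′′′(0) = -19/2
Dividing each by k! gives the coefficients c_0, ..., c_3.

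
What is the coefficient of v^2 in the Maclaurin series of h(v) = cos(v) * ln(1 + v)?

Take the Cauchy product of the two expansions.
h(0) = 0
h′(0) = 1
h′′(0) = -1
The Taylor polynomial is Σ h^(k)(0)/k! · v^k.

-1/2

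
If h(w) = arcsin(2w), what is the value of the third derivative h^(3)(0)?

From the series, [w^3] h = 4/3; multiply by 3! = 6 to get 8.

8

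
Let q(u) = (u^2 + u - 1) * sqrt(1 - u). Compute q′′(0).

Distribute the polynomial across the series and collect like powers.
From the series, [u^2] q = 5/8; multiply by 2! = 2 to get 5/4.

5/4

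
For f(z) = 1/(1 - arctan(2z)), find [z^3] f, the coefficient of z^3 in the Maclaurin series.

Let u equal the inner series; expand the outer function in u and truncate.
[z^0] = 1;  [z^1] = 2;  [z^2] = 4;  [z^3] = 16/3.

16/3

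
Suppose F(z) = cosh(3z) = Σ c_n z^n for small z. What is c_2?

9/2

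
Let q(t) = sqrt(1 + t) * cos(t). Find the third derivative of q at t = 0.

-9/8

Expand each factor separately, then convolve coefficients.
The coefficient of t^3 in the expansion is -3/16, so q′′′(0) = 3! * (-3/16) = -9/8.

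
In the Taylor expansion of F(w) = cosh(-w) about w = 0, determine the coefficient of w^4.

F(0) = 1
F′(0) = 0
F′′(0) = 1
F′′′(0) = 0
F^(4)(0) = 1

1/24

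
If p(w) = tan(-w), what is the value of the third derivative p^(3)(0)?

The coefficient of w^3 in the expansion is -1/3, so p′′′(0) = 3! * (-1/3) = -2.

-2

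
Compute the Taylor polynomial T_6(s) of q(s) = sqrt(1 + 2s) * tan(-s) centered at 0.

Take the Cauchy product of the two expansions.
q(0) = 0
q′(0) = -1
q′′(0) = -2
q′′′(0) = 1
q^(4)(0) = -20
q^(5)(0) = 79
q^(6)(0) = -846

-47*s^6/40 + 79*s^5/120 - 5*s^4/6 + s^3/6 - s^2 - s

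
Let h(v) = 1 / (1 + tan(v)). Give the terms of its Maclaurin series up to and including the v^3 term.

Write 1/(1+u) = 1 - u + u^2 - u^3 + ... and substitute the series for u.

-4*v^3/3 + v^2 - v + 1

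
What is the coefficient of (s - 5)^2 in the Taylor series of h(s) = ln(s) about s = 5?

-1/50

h(5) = ln(5)
h′(5) = 1/5
h′′(5) = -1/25
So c_2 = h′′(5)/2! = -1/50.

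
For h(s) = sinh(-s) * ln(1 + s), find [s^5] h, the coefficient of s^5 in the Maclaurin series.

1/3

Write out both Maclaurin series and multiply, keeping only the needed powers.
[s^0] = 0;  [s^1] = 0;  [s^2] = -1;  [s^3] = 1/2;  [s^4] = -1/2;  [s^5] = 1/3.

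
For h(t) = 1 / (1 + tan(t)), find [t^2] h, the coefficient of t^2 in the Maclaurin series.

1

Use the geometric series for the reciprocal, then substitute.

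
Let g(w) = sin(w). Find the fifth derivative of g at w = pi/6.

Compute the successive derivatives at the expansion point and divide by k!.
The coefficient of (w - pi/6)^5 in the expansion is sqrt(3)/240, so g^(5)(pi/6) = 5! * (sqrt(3)/240) = sqrt(3)/2.

sqrt(3)/2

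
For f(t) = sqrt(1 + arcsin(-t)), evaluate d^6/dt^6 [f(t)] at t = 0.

-3169/64

Substitute the inner expansion into the outer series and collect powers.
The coefficient of t^6 in the expansion is -3169/46080, so f^(6)(0) = 6! * (-3169/46080) = -3169/64.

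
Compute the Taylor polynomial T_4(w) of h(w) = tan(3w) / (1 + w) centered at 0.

Multiply the two series term by term and collect like powers.
h(0) = 0
h′(0) = 3
h′′(0) = -6
h′′′(0) = 72
h^(4)(0) = -288

-12*w^4 + 12*w^3 - 3*w^2 + 3*w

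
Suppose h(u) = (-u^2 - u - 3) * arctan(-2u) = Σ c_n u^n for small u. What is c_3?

Shift and add copies of the series according to the polynomial's terms.
h(0) = 0
h′(0) = 6
h′′(0) = 4
h′′′(0) = -36
So c_3 = h′′′(0)/3! = -6.

-6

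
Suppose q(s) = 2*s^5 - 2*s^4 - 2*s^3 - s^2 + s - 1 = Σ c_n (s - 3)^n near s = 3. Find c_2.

413

Use the known series and substitute for the argument.
q(3) = 263
q′(3) = 535
q′′(3) = 826
Dividing each by k! gives the coefficients c_0, ..., c_2.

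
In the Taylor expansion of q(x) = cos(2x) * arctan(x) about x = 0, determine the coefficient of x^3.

Expand each factor separately, then convolve coefficients.
[x^0] = 0;  [x^1] = 1;  [x^2] = 0;  [x^3] = -7/3.

-7/3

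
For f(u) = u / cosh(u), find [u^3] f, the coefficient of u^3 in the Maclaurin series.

Write the quotient as an unknown series and match coefficients against numerator = denominator · series.
f(0) = 0
f′(0) = 1
f′′(0) = 0
f′′′(0) = -3
So c_3 = f′′′(0)/3! = -1/2.

-1/2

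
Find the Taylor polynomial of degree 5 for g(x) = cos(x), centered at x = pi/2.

Differentiate repeatedly and evaluate at the center.
[(x - pi/2)^0] = 0;  [(x - pi/2)^1] = -1;  [(x - pi/2)^2] = 0;  [(x - pi/2)^3] = 1/6;  [(x - pi/2)^4] = 0;  [(x - pi/2)^5] = -1/120.

-(x - pi/2)^5/120 + (x - pi/2)^3/6 - (x - pi/2)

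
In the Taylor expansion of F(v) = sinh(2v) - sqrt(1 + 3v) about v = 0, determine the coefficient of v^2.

9/8

Add the two expansions coefficient-wise.
F(0) = -1
F′(0) = 1/2
F′′(0) = 9/4
So c_2 = F′′(0)/2! = 9/8.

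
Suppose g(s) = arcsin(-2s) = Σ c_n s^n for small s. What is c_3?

-4/3

Apply the Taylor formula c_k = f^(k)(a)/k!.
[s^0] = 0;  [s^1] = -2;  [s^2] = 0;  [s^3] = -4/3.
So c_3 = g′′′(0)/3! = -4/3.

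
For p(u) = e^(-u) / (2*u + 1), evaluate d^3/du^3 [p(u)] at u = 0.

Expand 1/(denominator) as a geometric series and multiply by the numerator's series.
The coefficient of u^3 in the expansion is -79/6, so p′′′(0) = 3! * (-79/6) = -79.

-79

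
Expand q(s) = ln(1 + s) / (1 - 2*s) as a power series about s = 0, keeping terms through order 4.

Expand 1/(denominator) as a geometric series and multiply by the numerator's series.

77*s^4/12 + 10*s^3/3 + 3*s^2/2 + s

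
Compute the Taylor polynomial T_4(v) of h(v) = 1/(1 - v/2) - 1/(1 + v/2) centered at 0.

v^3/4 + v

Expand each term separately and add.
[v^0] = 0;  [v^1] = 1;  [v^2] = 0;  [v^3] = 1/4;  [v^4] = 0.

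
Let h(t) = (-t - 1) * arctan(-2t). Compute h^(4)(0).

-64

Multiply each power in the prefactor through the base expansion.
From the series, [t^4] h = -8/3; multiply by 4! = 24 to get -64.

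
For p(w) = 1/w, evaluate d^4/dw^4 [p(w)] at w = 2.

From the series, [(w - 2)^4] p = 1/32; multiply by 4! = 24 to get 3/4.

3/4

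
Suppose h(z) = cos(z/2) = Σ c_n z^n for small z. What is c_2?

-1/8

h(0) = 1
h′(0) = 0
h′′(0) = -1/4
So c_2 = h′′(0)/2! = -1/8.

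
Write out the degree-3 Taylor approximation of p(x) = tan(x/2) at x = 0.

x^3/24 + x/2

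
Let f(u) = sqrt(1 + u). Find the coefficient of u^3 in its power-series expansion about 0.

1/16

f(0) = 1
f′(0) = 1/2
f′′(0) = -1/4
f′′′(0) = 3/8
Then c_k = f^(k)(0)/k! gives each Taylor coefficient.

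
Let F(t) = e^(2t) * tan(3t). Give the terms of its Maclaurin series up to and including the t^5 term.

262*t^5/5 + 22*t^4 + 15*t^3 + 6*t^2 + 3*t

Take the Cauchy product of the two expansions.
[t^0] = 0;  [t^1] = 3;  [t^2] = 6;  [t^3] = 15;  [t^4] = 22;  [t^5] = 262/5.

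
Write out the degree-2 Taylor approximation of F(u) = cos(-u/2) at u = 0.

Compute the successive derivatives at the expansion point and divide by k!.
[u^0] = 1;  [u^1] = 0;  [u^2] = -1/8.

1 - u^2/8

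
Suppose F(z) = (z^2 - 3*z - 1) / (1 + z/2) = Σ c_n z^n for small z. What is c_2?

Distribute the polynomial across the series and collect like powers.
F(0) = -1
F′(0) = -5/2
F′′(0) = 9/2
So c_2 = F′′(0)/2! = 9/4.

9/4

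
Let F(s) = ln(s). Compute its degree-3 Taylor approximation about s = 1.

(s - 1)^3/3 - (s - 1)^2/2 + (s - 1)

[(s - 1)^0] = 0;  [(s - 1)^1] = 1;  [(s - 1)^2] = -1/2;  [(s - 1)^3] = 1/3.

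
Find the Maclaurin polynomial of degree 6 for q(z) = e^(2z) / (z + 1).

Expand 1/(denominator) as a geometric series and multiply by the numerator's series.
[z^0] = 1;  [z^1] = 1;  [z^2] = 1;  [z^3] = 1/3;  [z^4] = 1/3;  [z^5] = -1/15;  [z^6] = 7/45.

7*z^6/45 - z^5/15 + z^4/3 + z^3/3 + z^2 + z + 1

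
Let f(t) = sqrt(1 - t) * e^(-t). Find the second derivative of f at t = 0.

7/4

Take the Cauchy product of the two expansions.
From the series, [t^2] f = 7/8; multiply by 2! = 2 to get 7/4.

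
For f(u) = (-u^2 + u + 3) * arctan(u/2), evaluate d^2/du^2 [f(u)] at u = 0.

1

Shift and add copies of the series according to the polynomial's terms.
The coefficient of u^2 in the expansion is 1/2, so f′′(0) = 2! * (1/2) = 1.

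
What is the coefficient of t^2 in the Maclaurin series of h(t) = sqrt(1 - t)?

Use the known series and substitute for the argument.
h(0) = 1
h′(0) = -1/2
h′′(0) = -1/4

-1/8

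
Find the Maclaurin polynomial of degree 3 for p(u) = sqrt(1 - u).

[u^0] = 1;  [u^1] = -1/2;  [u^2] = -1/8;  [u^3] = -1/16.

-u^3/16 - u^2/8 - u/2 + 1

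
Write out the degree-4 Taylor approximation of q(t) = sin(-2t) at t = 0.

4*t^3/3 - 2*t

Differentiate repeatedly and evaluate at the center.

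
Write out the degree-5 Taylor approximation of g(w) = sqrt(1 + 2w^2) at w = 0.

Differentiate repeatedly and evaluate at the center.
[w^0] = 1;  [w^1] = 0;  [w^2] = 1;  [w^3] = 0;  [w^4] = -1/2;  [w^5] = 0.

-w^4/2 + w^2 + 1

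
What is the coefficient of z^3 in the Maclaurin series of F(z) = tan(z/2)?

F(0) = 0
F′(0) = 1/2
F′′(0) = 0
F′′′(0) = 1/4
Then c_k = F^(k)(0)/k! gives each Taylor coefficient.

1/24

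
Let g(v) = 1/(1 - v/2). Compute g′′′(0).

3/4

Differentiate repeatedly and evaluate at the center.
The coefficient of v^3 in the expansion is 1/8, so g′′′(0) = 3! * (1/8) = 3/4.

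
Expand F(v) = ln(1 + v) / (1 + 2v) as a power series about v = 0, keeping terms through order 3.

16*v^3/3 - 5*v^2/2 + v

Expand each factor separately, then convolve coefficients.
F(0) = 0
F′(0) = 1
F′′(0) = -5
F′′′(0) = 32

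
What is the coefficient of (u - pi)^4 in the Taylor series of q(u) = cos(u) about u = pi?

q(pi) = -1
q′(pi) = 0
q′′(pi) = 1
q′′′(pi) = 0
q^(4)(pi) = -1
Dividing each by k! gives the coefficients c_0, ..., c_4.

-1/24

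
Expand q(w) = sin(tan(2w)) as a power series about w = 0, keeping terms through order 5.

-4*w^5/5 + 4*w^3/3 + 2*w

Substitute the inner expansion into the outer series and collect powers.
q(0) = 0
q′(0) = 2
q′′(0) = 0
q′′′(0) = 8
q^(4)(0) = 0
q^(5)(0) = -96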